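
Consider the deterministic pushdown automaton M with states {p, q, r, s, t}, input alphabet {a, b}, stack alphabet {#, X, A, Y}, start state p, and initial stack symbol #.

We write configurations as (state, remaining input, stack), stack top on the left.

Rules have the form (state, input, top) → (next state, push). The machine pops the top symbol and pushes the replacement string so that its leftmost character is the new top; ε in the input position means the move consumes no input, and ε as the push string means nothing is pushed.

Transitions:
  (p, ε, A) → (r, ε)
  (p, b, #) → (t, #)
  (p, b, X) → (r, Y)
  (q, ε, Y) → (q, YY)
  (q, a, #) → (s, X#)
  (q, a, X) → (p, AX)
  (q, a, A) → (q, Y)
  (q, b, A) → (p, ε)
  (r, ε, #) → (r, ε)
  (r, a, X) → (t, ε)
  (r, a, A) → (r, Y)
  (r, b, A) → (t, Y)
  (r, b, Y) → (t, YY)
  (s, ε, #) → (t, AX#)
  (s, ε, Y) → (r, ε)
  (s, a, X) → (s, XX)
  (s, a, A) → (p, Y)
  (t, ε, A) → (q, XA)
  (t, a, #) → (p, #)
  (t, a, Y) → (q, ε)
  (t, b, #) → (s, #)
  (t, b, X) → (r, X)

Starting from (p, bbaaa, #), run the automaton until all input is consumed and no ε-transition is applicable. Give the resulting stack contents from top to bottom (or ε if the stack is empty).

XAX#

(p, bbaaa, #)
  read b, top #: go to t, push # → (t, baaa, #)
  read b, top #: go to s, push # → (s, aaa, #)
  ε-move, top #: go to t, push AX# → (t, aaa, AX#)
  ε-move, top A: go to q, push XA → (q, aaa, XAX#)
  read a, top X: go to p, push AX → (p, aa, AXAX#)
  ε-move, top A: go to r, push ε → (r, aa, XAX#)
  read a, top X: go to t, push ε → (t, a, AX#)
  ε-move, top A: go to q, push XA → (q, a, XAX#)
  read a, top X: go to p, push AX → (p, ε, AXAX#)
  ε-move, top A: go to r, push ε → (r, ε, XAX#)
All input consumed in state r with stack XAX#.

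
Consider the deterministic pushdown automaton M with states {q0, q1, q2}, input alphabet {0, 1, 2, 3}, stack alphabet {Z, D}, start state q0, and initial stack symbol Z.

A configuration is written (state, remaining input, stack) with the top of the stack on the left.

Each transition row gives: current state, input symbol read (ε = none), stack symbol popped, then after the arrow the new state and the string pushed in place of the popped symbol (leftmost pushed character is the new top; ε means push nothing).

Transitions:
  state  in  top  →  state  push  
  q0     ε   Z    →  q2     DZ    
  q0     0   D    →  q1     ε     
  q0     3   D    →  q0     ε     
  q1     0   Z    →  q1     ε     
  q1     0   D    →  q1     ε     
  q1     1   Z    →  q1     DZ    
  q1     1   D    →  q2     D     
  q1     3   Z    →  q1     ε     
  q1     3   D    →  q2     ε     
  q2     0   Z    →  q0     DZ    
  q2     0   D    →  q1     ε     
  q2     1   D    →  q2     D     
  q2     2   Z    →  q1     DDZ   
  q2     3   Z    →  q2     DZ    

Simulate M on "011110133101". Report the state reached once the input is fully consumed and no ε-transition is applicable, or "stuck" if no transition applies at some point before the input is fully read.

q1

(q0, 011110133101, Z)
  ε-move, top Z: go to q2, push DZ → (q2, 011110133101, DZ)
  read 0, top D: go to q1, push ε → (q1, 11110133101, Z)
  read 1, top Z: go to q1, push DZ → (q1, 1110133101, DZ)
  read 1, top D: go to q2, push D → (q2, 110133101, DZ)
  read 1, top D: go to q2, push D → (q2, 10133101, DZ)
  read 1, top D: go to q2, push D → (q2, 0133101, DZ)
  read 0, top D: go to q1, push ε → (q1, 133101, Z)
  read 1, top Z: go to q1, push DZ → (q1, 33101, DZ)
  read 3, top D: go to q2, push ε → (q2, 3101, Z)
  read 3, top Z: go to q2, push DZ → (q2, 101, DZ)
  read 1, top D: go to q2, push D → (q2, 01, DZ)
  read 0, top D: go to q1, push ε → (q1, 1, Z)
  read 1, top Z: go to q1, push DZ → (q1, ε, DZ)
All input consumed; M is in state q1.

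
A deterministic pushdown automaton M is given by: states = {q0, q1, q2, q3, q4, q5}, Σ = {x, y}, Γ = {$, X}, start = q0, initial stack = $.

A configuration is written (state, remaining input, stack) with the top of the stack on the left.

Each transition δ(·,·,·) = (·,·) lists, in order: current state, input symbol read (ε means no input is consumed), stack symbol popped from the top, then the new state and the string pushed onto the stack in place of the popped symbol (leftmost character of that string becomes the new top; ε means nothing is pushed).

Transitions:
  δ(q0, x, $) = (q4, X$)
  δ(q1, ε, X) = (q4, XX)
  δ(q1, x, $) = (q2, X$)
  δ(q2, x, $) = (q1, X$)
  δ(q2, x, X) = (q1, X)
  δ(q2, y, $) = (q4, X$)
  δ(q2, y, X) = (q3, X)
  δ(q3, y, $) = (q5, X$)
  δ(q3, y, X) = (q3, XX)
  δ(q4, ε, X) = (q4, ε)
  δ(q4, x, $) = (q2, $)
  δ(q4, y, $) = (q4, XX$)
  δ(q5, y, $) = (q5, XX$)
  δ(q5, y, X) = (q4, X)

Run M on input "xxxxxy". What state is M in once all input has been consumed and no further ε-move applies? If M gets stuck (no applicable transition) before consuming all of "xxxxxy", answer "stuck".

(q0, xxxxxy, $)
  read x, top $: go to q4, push X$ → (q4, xxxxy, X$)
  ε-move, top X: go to q4, push ε → (q4, xxxxy, $)
  read x, top $: go to q2, push $ → (q2, xxxy, $)
  read x, top $: go to q1, push X$ → (q1, xxy, X$)
  ε-move, top X: go to q4, push XX → (q4, xxy, XX$)
  ε-move, top X: go to q4, push ε → (q4, xxy, X$)
  ε-move, top X: go to q4, push ε → (q4, xxy, $)
  read x, top $: go to q2, push $ → (q2, xy, $)
  read x, top $: go to q1, push X$ → (q1, y, X$)
  ε-move, top X: go to q4, push XX → (q4, y, XX$)
  ε-move, top X: go to q4, push ε → (q4, y, X$)
  ε-move, top X: go to q4, push ε → (q4, y, $)
  read y, top $: go to q4, push XX$ → (q4, ε, XX$)
  ε-move, top X: go to q4, push ε → (q4, ε, X$)
  ε-move, top X: go to q4, push ε → (q4, ε, $)
All input consumed; M is in state q4.

q4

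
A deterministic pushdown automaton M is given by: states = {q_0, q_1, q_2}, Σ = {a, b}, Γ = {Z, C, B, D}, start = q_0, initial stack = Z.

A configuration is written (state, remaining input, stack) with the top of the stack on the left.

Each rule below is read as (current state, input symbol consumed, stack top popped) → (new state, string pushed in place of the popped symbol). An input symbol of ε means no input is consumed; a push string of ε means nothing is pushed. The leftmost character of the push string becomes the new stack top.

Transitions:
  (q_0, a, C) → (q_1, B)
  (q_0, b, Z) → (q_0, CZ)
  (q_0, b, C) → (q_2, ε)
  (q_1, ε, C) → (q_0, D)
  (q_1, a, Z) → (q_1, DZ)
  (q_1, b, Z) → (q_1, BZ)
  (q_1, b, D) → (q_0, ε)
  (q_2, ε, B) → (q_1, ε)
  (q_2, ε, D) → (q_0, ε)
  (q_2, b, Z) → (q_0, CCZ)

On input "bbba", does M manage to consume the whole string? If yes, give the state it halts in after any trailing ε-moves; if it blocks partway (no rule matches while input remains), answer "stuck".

q_1

(q_0, bbba, Z) ⊢ (q_0, bba, CZ) ⊢ (q_2, ba, Z) ⊢ (q_0, a, CCZ) ⊢ (q_1, ε, BCZ)
All input consumed; M is in state q_1.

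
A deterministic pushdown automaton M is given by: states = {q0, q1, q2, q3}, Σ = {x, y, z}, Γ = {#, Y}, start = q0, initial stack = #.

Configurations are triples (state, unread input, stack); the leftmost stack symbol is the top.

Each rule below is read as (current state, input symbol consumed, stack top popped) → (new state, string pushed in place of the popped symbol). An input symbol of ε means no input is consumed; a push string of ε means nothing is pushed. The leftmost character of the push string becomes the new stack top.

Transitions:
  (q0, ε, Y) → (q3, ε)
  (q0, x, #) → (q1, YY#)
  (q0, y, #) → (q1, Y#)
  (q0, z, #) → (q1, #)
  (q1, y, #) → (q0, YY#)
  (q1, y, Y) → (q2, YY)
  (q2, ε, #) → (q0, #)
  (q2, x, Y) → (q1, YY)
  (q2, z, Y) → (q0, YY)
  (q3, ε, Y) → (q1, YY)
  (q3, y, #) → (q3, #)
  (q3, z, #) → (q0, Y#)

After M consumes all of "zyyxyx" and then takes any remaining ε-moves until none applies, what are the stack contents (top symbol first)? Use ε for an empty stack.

YYYYYY#

(q0, zyyxyx, #)
  read z, top #: go to q1, push # → (q1, yyxyx, #)
  read y, top #: go to q0, push YY# → (q0, yxyx, YY#)
  ε-move, top Y: go to q3, push ε → (q3, yxyx, Y#)
  ε-move, top Y: go to q1, push YY → (q1, yxyx, YY#)
  read y, top Y: go to q2, push YY → (q2, xyx, YYY#)
  read x, top Y: go to q1, push YY → (q1, yx, YYYY#)
  read y, top Y: go to q2, push YY → (q2, x, YYYYY#)
  read x, top Y: go to q1, push YY → (q1, ε, YYYYYY#)
All input consumed in state q1 with stack YYYYYY#.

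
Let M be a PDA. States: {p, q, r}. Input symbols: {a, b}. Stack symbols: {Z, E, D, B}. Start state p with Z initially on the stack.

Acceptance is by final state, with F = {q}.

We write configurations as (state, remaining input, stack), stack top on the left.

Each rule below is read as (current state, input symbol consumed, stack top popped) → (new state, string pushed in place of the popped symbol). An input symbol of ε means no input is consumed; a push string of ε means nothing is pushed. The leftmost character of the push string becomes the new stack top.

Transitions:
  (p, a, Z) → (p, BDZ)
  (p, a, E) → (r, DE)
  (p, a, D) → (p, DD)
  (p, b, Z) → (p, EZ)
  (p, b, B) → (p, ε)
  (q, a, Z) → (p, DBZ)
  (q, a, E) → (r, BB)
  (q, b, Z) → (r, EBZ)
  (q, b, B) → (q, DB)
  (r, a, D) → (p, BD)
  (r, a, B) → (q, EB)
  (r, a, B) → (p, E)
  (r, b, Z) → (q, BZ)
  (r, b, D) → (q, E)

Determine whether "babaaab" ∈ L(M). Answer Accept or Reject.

One accepting computation: (p, babaaab, Z) ⊢ (p, abaaab, EZ) ⊢ (r, baaab, DEZ) ⊢ (q, aaab, EEZ) ⊢ (r, aab, BBEZ) ⊢ (p, ab, EBEZ) ⊢ (r, b, DEBEZ) ⊢ (q, ε, EEBEZ)
All input consumed and state q ∈ F.

Accept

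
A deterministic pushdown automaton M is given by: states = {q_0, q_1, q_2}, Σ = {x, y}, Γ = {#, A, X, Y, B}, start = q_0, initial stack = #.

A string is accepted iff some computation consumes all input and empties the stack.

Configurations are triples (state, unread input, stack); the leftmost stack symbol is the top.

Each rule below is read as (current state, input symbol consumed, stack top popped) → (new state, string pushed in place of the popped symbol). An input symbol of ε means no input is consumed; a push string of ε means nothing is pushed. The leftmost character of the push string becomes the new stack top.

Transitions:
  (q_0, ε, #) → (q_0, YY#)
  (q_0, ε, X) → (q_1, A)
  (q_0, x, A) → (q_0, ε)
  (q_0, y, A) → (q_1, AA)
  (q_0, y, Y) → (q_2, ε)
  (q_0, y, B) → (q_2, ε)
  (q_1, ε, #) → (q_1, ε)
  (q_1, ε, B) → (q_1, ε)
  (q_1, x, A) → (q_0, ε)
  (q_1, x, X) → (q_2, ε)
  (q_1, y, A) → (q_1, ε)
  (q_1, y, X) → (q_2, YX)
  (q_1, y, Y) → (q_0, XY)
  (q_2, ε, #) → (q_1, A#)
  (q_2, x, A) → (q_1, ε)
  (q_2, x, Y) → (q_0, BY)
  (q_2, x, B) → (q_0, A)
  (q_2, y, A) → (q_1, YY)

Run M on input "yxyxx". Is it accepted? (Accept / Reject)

Reject

(q_0, yxyxx, #)
  ε-move, top #: go to q_0, push YY# → (q_0, yxyxx, YY#)
  read y, top Y: go to q_2, push ε → (q_2, xyxx, Y#)
  read x, top Y: go to q_0, push BY → (q_0, yxx, BY#)
  read y, top B: go to q_2, push ε → (q_2, xx, Y#)
  read x, top Y: go to q_0, push BY → (q_0, x, BY#)
No transition applies at (q_0, x, BY#); input not fully consumed.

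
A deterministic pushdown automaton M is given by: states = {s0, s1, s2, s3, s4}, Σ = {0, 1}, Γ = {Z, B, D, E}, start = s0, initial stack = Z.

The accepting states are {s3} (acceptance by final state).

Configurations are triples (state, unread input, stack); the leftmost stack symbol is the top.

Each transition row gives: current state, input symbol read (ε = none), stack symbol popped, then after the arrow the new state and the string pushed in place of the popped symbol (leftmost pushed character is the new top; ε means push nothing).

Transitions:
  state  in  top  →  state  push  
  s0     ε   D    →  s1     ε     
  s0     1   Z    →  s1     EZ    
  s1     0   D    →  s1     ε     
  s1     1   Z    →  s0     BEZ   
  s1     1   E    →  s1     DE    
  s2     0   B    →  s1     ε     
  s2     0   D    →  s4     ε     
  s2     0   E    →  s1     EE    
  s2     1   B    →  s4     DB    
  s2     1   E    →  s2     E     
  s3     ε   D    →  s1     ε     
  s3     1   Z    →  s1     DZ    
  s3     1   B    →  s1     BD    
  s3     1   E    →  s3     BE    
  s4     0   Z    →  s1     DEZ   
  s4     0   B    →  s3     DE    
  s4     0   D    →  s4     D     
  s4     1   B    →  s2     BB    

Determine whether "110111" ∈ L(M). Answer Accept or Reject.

Reject

(s0, 110111, Z) ⊢ (s1, 10111, EZ) ⊢ (s1, 0111, DEZ) ⊢ (s1, 111, EZ) ⊢ (s1, 11, DEZ)
No transition applies at (s1, 11, DEZ); input not fully consumed.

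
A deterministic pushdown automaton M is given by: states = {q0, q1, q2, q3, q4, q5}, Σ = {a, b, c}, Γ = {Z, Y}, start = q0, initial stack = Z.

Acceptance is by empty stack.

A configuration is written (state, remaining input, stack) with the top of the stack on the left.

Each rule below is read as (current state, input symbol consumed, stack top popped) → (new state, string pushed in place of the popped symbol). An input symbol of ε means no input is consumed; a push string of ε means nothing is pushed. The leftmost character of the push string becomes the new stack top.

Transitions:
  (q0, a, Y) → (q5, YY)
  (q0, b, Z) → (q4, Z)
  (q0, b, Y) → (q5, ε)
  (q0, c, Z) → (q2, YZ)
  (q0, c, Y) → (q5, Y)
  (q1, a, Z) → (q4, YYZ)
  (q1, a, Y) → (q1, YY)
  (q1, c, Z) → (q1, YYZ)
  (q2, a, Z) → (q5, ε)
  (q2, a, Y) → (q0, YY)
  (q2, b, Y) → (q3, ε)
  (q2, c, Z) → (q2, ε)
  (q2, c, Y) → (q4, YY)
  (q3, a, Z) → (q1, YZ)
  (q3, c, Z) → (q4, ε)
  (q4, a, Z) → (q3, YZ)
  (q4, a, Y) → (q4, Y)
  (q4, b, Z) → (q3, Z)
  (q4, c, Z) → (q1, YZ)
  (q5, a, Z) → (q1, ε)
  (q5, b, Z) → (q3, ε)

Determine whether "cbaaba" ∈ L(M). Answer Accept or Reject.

(q0, cbaaba, Z) ⊢ (q2, baaba, YZ) ⊢ (q3, aaba, Z) ⊢ (q1, aba, YZ) ⊢ (q1, ba, YYZ)
No transition applies at (q1, ba, YYZ); input not fully consumed.

Reject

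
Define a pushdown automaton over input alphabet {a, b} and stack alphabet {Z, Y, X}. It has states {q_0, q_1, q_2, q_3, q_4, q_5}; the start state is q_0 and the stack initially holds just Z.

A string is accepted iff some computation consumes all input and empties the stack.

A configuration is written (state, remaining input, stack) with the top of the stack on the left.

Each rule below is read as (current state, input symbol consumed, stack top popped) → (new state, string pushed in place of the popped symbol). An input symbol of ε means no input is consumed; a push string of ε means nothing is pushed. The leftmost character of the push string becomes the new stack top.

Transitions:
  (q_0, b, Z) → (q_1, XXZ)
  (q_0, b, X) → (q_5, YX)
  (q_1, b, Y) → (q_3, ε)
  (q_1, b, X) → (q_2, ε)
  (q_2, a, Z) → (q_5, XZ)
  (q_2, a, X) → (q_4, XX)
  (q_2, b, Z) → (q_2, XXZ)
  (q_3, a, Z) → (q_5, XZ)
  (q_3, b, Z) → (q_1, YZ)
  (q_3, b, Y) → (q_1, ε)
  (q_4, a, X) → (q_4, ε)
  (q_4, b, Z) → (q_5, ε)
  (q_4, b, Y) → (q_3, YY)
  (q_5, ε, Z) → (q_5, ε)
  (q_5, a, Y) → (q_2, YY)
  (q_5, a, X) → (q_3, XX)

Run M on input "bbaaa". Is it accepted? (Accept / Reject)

Reject

No computation consumes all input and empties the stack.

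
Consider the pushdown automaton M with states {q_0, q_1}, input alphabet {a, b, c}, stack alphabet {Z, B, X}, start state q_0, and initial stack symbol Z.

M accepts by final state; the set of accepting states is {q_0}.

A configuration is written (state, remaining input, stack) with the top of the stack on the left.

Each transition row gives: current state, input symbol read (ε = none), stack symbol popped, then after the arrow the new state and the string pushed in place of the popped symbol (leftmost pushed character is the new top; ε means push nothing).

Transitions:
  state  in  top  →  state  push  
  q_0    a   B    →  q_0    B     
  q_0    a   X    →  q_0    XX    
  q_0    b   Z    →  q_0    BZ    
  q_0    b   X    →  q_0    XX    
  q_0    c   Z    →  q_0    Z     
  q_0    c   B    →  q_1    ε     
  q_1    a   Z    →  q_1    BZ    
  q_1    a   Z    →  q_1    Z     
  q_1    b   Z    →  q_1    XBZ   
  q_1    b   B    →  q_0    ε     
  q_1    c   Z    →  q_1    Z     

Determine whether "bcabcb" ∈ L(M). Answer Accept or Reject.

One accepting computation: (q_0, bcabcb, Z) ⊢ (q_0, cabcb, BZ) ⊢ (q_1, abcb, Z) ⊢ (q_1, bcb, BZ) ⊢ (q_0, cb, Z) ⊢ (q_0, b, Z) ⊢ (q_0, ε, BZ)
All input consumed and state q_0 ∈ F.

Accept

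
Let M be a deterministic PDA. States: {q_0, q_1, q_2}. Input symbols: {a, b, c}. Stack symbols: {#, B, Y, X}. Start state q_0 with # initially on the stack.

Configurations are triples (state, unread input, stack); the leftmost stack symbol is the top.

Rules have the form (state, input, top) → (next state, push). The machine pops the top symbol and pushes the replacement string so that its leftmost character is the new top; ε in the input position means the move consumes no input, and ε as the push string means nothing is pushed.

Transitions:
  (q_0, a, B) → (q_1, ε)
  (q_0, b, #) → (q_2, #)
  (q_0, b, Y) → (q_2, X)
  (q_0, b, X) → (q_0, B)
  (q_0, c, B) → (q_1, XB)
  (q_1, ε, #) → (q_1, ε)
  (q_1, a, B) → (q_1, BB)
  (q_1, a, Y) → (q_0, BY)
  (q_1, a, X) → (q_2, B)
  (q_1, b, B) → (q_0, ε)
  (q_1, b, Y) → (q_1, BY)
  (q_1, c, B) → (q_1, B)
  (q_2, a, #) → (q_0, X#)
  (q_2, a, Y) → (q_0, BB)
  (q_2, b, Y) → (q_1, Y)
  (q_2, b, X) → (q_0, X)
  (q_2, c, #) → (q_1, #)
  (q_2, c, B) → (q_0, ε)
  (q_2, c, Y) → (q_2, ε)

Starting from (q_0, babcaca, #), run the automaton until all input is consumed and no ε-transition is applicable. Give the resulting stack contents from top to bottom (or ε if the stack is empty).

(q_0, babcaca, #)
  read b, top #: go to q_2, push # → (q_2, abcaca, #)
  read a, top #: go to q_0, push X# → (q_0, bcaca, X#)
  read b, top X: go to q_0, push B → (q_0, caca, B#)
  read c, top B: go to q_1, push XB → (q_1, aca, XB#)
  read a, top X: go to q_2, push B → (q_2, ca, BB#)
  read c, top B: go to q_0, push ε → (q_0, a, B#)
  read a, top B: go to q_1, push ε → (q_1, ε, #)
  ε-move, top #: go to q_1, push ε → (q_1, ε, ε)
All input consumed in state q_1 with stack ε.

ε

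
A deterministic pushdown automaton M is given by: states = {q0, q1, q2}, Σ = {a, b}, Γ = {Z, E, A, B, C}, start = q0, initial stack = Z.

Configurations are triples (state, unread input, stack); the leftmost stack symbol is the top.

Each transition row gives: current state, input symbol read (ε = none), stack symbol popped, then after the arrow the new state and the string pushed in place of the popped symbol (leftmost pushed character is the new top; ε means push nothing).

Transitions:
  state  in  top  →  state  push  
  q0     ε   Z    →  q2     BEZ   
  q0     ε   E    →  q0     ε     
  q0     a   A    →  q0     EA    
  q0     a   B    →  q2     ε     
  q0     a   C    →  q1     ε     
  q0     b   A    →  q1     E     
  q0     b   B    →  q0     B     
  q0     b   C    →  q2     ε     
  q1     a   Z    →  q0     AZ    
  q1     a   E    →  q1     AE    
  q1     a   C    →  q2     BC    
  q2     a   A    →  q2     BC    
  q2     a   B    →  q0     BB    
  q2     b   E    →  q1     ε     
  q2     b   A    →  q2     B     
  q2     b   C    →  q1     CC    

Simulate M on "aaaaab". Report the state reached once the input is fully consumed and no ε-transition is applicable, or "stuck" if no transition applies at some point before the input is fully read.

q0

(q0, aaaaab, Z)
  ε-move, top Z: go to q2, push BEZ → (q2, aaaaab, BEZ)
  read a, top B: go to q0, push BB → (q0, aaaab, BBEZ)
  read a, top B: go to q2, push ε → (q2, aaab, BEZ)
  read a, top B: go to q0, push BB → (q0, aab, BBEZ)
  read a, top B: go to q2, push ε → (q2, ab, BEZ)
  read a, top B: go to q0, push BB → (q0, b, BBEZ)
  read b, top B: go to q0, push B → (q0, ε, BBEZ)
All input consumed; M is in state q0.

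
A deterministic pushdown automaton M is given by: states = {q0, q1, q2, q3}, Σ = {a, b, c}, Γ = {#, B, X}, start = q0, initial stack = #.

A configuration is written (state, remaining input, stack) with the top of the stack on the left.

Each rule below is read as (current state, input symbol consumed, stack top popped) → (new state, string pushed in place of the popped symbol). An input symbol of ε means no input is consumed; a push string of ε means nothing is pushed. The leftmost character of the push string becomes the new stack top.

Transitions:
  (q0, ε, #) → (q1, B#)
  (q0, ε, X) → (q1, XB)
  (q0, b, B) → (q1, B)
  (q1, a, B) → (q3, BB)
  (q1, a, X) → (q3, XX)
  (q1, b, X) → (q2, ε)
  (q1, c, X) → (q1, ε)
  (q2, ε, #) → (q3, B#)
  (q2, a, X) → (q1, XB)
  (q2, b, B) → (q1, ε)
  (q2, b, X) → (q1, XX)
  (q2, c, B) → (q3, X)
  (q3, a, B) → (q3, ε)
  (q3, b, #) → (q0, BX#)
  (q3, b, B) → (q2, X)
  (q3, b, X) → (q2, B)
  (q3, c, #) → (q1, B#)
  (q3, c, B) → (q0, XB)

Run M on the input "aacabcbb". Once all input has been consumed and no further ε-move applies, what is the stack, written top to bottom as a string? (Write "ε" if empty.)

(q0, aacabcbb, #) ⊢ (q1, aacabcbb, B#) ⊢ (q3, acabcbb, BB#) ⊢ (q3, cabcbb, B#) ⊢ (q0, abcbb, XB#) ⊢ (q1, abcbb, XBB#) ⊢ (q3, bcbb, XXBB#) ⊢ (q2, cbb, BXBB#) ⊢ (q3, bb, XXBB#) ⊢ (q2, b, BXBB#) ⊢ (q1, ε, XBB#)
All input consumed in state q1 with stack XBB#.

XBB#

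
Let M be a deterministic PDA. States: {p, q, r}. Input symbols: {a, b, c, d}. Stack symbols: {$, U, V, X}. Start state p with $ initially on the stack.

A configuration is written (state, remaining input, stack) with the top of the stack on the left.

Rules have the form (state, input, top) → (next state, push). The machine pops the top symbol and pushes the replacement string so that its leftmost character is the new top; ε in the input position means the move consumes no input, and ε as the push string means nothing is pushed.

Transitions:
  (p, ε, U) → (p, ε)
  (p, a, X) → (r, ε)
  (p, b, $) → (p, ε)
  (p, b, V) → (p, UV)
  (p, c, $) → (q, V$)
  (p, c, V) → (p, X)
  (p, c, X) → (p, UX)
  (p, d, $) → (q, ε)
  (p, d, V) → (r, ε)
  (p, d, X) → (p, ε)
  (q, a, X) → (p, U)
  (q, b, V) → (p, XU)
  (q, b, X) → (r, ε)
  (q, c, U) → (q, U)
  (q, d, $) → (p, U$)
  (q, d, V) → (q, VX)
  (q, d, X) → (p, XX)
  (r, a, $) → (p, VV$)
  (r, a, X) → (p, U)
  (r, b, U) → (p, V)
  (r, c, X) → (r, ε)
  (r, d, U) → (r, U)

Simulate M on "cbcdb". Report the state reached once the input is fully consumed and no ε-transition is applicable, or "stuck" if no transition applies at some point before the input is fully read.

p

(p, cbcdb, $) ⊢ (q, bcdb, V$) ⊢ (p, cdb, XU$) ⊢ (p, db, UXU$) ⊢ (p, db, XU$) ⊢ (p, b, U$) ⊢ (p, b, $) ⊢ (p, ε, ε)
All input consumed; M is in state p.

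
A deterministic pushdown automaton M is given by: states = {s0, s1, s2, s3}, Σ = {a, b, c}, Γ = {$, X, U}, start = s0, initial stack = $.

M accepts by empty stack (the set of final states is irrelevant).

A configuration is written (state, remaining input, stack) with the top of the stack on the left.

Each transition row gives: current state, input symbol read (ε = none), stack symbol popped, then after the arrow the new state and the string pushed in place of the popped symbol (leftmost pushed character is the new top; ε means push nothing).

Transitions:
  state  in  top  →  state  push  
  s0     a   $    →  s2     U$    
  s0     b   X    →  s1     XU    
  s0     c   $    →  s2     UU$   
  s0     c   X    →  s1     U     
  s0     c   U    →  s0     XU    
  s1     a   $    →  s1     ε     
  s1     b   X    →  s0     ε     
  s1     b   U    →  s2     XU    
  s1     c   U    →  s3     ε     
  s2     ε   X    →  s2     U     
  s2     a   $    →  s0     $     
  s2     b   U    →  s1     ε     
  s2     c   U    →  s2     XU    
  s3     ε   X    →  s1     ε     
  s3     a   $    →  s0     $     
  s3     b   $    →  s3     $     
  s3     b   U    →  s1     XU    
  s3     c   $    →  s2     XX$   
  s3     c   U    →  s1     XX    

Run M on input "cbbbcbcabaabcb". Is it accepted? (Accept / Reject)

(s0, cbbbcbcabaabcb, $)
  read c, top $: go to s2, push UU$ → (s2, bbbcbcabaabcb, UU$)
  read b, top U: go to s1, push ε → (s1, bbcbcabaabcb, U$)
  read b, top U: go to s2, push XU → (s2, bcbcabaabcb, XU$)
  ε-move, top X: go to s2, push U → (s2, bcbcabaabcb, UU$)
  read b, top U: go to s1, push ε → (s1, cbcabaabcb, U$)
  read c, top U: go to s3, push ε → (s3, bcabaabcb, $)
  read b, top $: go to s3, push $ → (s3, cabaabcb, $)
  read c, top $: go to s2, push XX$ → (s2, abaabcb, XX$)
  ε-move, top X: go to s2, push U → (s2, abaabcb, UX$)
No transition applies at (s2, abaabcb, UX$); input not fully consumed.

Reject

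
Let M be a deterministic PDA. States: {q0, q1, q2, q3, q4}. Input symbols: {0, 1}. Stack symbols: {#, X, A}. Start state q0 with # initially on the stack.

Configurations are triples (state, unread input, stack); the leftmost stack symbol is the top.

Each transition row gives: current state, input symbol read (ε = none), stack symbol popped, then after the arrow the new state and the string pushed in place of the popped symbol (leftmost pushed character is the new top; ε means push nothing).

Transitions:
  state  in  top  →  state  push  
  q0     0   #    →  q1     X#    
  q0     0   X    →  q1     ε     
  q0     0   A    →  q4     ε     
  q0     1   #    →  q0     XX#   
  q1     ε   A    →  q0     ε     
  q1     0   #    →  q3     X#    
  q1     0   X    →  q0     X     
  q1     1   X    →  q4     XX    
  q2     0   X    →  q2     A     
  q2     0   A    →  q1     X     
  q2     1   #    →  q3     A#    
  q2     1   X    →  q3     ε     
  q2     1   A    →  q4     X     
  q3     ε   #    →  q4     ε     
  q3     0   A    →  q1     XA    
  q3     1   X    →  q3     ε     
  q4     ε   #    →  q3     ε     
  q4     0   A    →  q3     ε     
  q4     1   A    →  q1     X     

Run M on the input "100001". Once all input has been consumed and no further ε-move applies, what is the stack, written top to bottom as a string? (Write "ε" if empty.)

ε

(q0, 100001, #)
  read 1, top #: go to q0, push XX# → (q0, 00001, XX#)
  read 0, top X: go to q1, push ε → (q1, 0001, X#)
  read 0, top X: go to q0, push X → (q0, 001, X#)
  read 0, top X: go to q1, push ε → (q1, 01, #)
  read 0, top #: go to q3, push X# → (q3, 1, X#)
  read 1, top X: go to q3, push ε → (q3, ε, #)
  ε-move, top #: go to q4, push ε → (q4, ε, ε)
All input consumed in state q4 with stack ε.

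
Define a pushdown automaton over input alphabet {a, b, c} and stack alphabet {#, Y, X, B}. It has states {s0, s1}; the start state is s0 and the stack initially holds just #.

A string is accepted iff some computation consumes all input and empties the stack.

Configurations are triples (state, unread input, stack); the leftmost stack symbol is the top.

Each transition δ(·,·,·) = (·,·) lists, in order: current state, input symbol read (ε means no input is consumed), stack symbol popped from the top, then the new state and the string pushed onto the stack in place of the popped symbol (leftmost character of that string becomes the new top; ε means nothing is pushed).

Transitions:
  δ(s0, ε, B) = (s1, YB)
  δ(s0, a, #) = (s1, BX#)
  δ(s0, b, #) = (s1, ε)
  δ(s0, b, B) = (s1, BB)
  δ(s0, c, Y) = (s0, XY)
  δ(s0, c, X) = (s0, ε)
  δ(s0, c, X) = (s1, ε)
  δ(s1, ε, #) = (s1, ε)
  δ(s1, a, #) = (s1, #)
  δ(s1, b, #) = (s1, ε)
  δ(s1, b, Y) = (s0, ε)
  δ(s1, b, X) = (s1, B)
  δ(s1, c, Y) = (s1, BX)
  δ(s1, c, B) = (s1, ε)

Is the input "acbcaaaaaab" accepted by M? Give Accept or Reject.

One accepting computation: (s0, acbcaaaaaab, #) ⊢ (s1, cbcaaaaaab, BX#) ⊢ (s1, bcaaaaaab, X#) ⊢ (s1, caaaaaab, B#) ⊢ (s1, aaaaaab, #) ⊢ (s1, aaaaab, #) ⊢ (s1, aaaab, #) ⊢ (s1, aaab, #) ⊢ (s1, aab, #) ⊢ (s1, ab, #) ⊢ (s1, b, #) ⊢ (s1, ε, ε)
All input consumed and the stack is empty.

Accept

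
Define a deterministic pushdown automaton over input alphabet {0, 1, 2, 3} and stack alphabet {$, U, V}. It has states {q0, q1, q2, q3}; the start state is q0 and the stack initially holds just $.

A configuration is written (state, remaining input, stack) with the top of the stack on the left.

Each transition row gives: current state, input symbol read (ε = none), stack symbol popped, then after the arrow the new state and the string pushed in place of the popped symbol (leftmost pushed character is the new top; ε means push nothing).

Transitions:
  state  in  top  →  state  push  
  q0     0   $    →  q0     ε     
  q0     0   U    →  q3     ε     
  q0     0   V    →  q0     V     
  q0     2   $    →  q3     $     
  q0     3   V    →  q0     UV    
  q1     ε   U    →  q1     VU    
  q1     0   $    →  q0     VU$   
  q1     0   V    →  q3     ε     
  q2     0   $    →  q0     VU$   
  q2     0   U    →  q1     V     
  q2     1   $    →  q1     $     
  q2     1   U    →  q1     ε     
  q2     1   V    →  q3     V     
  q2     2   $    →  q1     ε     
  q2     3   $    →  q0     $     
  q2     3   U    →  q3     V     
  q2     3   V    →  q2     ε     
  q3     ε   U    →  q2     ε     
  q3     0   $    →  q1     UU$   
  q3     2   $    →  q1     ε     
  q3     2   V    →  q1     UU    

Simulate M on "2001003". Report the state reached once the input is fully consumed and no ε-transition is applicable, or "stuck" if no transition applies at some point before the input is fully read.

(q0, 2001003, $)
  read 2, top $: go to q3, push $ → (q3, 001003, $)
  read 0, top $: go to q1, push UU$ → (q1, 01003, UU$)
  ε-move, top U: go to q1, push VU → (q1, 01003, VUU$)
  read 0, top V: go to q3, push ε → (q3, 1003, UU$)
  ε-move, top U: go to q2, push ε → (q2, 1003, U$)
  read 1, top U: go to q1, push ε → (q1, 003, $)
  read 0, top $: go to q0, push VU$ → (q0, 03, VU$)
  read 0, top V: go to q0, push V → (q0, 3, VU$)
  read 3, top V: go to q0, push UV → (q0, ε, UVU$)
All input consumed; M is in state q0.

q0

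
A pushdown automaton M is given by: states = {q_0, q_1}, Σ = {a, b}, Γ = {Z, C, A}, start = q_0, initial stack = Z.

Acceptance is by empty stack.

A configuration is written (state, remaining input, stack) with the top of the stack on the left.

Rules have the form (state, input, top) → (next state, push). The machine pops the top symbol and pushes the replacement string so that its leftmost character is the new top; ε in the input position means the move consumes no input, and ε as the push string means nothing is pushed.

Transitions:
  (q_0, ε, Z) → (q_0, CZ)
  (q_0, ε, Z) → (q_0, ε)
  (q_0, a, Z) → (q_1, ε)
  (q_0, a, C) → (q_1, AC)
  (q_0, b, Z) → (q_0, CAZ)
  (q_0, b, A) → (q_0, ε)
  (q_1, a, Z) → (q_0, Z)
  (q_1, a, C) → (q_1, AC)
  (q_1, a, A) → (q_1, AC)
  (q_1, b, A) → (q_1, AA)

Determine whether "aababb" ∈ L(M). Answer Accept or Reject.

No computation consumes all input and empties the stack.

Reject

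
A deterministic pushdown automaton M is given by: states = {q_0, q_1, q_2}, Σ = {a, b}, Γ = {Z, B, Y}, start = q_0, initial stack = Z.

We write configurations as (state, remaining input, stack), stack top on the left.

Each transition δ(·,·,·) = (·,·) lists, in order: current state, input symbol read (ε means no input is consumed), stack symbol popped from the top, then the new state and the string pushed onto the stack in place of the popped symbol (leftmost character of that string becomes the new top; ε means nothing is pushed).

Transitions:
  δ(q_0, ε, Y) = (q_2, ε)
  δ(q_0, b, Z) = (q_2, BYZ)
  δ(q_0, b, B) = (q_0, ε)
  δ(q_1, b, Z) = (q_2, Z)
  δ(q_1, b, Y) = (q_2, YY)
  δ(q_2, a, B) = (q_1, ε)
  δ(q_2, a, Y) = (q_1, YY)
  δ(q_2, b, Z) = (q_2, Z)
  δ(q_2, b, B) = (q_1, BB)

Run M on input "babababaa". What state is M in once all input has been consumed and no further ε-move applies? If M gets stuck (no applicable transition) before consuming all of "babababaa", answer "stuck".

(q_0, babababaa, Z)
  read b, top Z: go to q_2, push BYZ → (q_2, abababaa, BYZ)
  read a, top B: go to q_1, push ε → (q_1, bababaa, YZ)
  read b, top Y: go to q_2, push YY → (q_2, ababaa, YYZ)
  read a, top Y: go to q_1, push YY → (q_1, babaa, YYYZ)
  read b, top Y: go to q_2, push YY → (q_2, abaa, YYYYZ)
  read a, top Y: go to q_1, push YY → (q_1, baa, YYYYYZ)
  read b, top Y: go to q_2, push YY → (q_2, aa, YYYYYYZ)
  read a, top Y: go to q_1, push YY → (q_1, a, YYYYYYYZ)
No transition for (q_1, a, top Y); M blocks with input a remaining.

stuck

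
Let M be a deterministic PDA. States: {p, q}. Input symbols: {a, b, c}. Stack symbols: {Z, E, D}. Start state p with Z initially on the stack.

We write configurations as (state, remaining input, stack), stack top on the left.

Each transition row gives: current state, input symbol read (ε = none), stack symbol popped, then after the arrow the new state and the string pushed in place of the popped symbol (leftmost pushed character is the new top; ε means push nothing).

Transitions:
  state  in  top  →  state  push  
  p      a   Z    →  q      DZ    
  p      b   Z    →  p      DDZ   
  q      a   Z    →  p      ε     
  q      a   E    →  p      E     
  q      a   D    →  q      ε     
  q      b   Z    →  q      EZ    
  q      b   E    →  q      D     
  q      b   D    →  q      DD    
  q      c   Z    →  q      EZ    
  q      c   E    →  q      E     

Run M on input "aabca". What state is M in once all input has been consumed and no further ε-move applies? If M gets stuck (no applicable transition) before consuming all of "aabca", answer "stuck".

(p, aabca, Z)
  read a, top Z: go to q, push DZ → (q, abca, DZ)
  read a, top D: go to q, push ε → (q, bca, Z)
  read b, top Z: go to q, push EZ → (q, ca, EZ)
  read c, top E: go to q, push E → (q, a, EZ)
  read a, top E: go to p, push E → (p, ε, EZ)
All input consumed; M is in state p.

p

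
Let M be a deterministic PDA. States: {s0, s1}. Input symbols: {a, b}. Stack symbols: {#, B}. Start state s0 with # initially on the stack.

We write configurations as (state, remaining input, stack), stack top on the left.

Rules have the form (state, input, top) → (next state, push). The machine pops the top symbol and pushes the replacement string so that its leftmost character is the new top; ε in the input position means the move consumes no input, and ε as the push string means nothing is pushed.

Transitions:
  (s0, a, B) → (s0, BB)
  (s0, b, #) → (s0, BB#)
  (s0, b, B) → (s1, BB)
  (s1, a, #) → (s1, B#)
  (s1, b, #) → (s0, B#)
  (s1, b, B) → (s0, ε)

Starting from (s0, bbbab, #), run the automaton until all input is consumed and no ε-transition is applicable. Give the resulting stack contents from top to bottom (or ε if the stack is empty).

BBBB#

(s0, bbbab, #)
  read b, top #: go to s0, push BB# → (s0, bbab, BB#)
  read b, top B: go to s1, push BB → (s1, bab, BBB#)
  read b, top B: go to s0, push ε → (s0, ab, BB#)
  read a, top B: go to s0, push BB → (s0, b, BBB#)
  read b, top B: go to s1, push BB → (s1, ε, BBBB#)
All input consumed in state s1 with stack BBBB#.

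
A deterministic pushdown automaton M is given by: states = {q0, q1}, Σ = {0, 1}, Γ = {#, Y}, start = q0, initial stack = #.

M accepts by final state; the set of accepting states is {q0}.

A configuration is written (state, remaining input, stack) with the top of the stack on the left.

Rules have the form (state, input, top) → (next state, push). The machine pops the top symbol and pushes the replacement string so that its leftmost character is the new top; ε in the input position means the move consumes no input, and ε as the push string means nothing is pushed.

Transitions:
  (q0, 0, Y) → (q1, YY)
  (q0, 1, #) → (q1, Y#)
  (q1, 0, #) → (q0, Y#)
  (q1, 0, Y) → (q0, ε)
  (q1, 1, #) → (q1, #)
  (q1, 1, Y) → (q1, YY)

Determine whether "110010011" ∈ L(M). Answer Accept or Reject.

Reject

(q0, 110010011, #)
  read 1, top #: go to q1, push Y# → (q1, 10010011, Y#)
  read 1, top Y: go to q1, push YY → (q1, 0010011, YY#)
  read 0, top Y: go to q0, push ε → (q0, 010011, Y#)
  read 0, top Y: go to q1, push YY → (q1, 10011, YY#)
  read 1, top Y: go to q1, push YY → (q1, 0011, YYY#)
  read 0, top Y: go to q0, push ε → (q0, 011, YY#)
  read 0, top Y: go to q1, push YY → (q1, 11, YYY#)
  read 1, top Y: go to q1, push YY → (q1, 1, YYYY#)
  read 1, top Y: go to q1, push YY → (q1, ε, YYYYY#)
All input consumed; state q1 ∉ F and no further ε-move applies.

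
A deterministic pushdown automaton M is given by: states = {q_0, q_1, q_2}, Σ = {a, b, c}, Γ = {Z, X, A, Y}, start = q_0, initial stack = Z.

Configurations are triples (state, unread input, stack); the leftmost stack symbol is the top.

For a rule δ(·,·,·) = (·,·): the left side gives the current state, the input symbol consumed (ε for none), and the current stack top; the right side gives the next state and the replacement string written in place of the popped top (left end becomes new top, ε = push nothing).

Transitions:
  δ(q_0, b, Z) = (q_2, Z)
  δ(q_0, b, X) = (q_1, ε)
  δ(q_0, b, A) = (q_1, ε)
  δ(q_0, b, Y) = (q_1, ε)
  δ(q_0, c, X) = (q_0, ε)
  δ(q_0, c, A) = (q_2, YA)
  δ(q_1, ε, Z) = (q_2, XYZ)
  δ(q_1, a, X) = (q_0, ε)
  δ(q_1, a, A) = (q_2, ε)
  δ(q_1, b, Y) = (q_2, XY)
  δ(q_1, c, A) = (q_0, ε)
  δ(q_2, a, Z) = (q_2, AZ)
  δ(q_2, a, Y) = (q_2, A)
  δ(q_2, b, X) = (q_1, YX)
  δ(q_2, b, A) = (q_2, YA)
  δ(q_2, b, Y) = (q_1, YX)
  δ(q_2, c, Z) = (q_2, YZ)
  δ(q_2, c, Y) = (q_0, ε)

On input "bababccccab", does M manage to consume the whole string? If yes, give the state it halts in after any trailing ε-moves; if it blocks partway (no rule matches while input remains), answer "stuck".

q_2

(q_0, bababccccab, Z)
  read b, top Z: go to q_2, push Z → (q_2, ababccccab, Z)
  read a, top Z: go to q_2, push AZ → (q_2, babccccab, AZ)
  read b, top A: go to q_2, push YA → (q_2, abccccab, YAZ)
  read a, top Y: go to q_2, push A → (q_2, bccccab, AAZ)
  read b, top A: go to q_2, push YA → (q_2, ccccab, YAAZ)
  read c, top Y: go to q_0, push ε → (q_0, cccab, AAZ)
  read c, top A: go to q_2, push YA → (q_2, ccab, YAAZ)
  read c, top Y: go to q_0, push ε → (q_0, cab, AAZ)
  read c, top A: go to q_2, push YA → (q_2, ab, YAAZ)
  read a, top Y: go to q_2, push A → (q_2, b, AAAZ)
  read b, top A: go to q_2, push YA → (q_2, ε, YAAAZ)
All input consumed; M is in state q_2.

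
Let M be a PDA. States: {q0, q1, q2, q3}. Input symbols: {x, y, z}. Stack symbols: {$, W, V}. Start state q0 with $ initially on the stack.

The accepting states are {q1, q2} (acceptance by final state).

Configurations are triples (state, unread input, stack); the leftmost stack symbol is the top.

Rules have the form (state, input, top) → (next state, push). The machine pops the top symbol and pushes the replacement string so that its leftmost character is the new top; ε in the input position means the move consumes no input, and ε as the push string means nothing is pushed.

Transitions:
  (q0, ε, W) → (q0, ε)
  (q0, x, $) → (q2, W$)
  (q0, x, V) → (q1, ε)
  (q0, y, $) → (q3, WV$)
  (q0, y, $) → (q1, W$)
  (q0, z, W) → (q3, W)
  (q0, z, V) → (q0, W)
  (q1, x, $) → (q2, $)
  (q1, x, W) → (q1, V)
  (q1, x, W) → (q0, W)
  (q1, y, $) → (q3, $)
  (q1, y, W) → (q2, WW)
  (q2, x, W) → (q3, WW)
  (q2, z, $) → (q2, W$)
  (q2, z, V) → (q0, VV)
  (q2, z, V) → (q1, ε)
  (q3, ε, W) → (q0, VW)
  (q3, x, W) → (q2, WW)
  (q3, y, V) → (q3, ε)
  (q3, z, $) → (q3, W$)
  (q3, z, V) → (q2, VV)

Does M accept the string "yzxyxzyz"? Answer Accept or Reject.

No computation consumes all input and reaches a final state.

Reject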